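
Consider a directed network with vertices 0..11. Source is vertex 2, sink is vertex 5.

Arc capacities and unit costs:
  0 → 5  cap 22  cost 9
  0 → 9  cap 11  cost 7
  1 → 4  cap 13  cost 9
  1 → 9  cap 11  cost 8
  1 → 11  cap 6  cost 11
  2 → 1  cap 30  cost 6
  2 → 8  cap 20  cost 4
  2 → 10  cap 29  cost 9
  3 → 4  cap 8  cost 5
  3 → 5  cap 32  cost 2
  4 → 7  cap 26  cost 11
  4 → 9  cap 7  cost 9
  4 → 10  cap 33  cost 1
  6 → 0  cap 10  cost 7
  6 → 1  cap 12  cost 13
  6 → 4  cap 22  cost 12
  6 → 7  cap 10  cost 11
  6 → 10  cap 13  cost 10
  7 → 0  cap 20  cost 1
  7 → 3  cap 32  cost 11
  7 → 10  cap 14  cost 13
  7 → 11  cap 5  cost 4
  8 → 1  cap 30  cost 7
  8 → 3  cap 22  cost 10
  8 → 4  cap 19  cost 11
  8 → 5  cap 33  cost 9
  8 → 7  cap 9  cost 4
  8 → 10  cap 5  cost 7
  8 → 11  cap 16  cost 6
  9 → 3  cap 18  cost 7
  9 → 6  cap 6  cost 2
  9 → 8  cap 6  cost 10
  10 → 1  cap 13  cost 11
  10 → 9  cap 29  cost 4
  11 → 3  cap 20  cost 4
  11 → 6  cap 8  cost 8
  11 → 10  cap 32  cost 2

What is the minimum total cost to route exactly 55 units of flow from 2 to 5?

shortest-cost path #1: 2→8→5 push 20 @ unit cost 13 (adds 260)
shortest-cost path #2: 2→10→9→3→5 push 18 @ unit cost 22 (adds 396)
shortest-cost path #3: 2→1→11→3→5 push 6 @ unit cost 23 (adds 138)
shortest-cost path #4: 2→10→9→6→0→5 push 6 @ unit cost 31 (adds 186)
shortest-cost path #5: 2→10→9→8→5 push 5 @ unit cost 32 (adds 160)
total cost = 1140

Minimum cost for 55 units: 1140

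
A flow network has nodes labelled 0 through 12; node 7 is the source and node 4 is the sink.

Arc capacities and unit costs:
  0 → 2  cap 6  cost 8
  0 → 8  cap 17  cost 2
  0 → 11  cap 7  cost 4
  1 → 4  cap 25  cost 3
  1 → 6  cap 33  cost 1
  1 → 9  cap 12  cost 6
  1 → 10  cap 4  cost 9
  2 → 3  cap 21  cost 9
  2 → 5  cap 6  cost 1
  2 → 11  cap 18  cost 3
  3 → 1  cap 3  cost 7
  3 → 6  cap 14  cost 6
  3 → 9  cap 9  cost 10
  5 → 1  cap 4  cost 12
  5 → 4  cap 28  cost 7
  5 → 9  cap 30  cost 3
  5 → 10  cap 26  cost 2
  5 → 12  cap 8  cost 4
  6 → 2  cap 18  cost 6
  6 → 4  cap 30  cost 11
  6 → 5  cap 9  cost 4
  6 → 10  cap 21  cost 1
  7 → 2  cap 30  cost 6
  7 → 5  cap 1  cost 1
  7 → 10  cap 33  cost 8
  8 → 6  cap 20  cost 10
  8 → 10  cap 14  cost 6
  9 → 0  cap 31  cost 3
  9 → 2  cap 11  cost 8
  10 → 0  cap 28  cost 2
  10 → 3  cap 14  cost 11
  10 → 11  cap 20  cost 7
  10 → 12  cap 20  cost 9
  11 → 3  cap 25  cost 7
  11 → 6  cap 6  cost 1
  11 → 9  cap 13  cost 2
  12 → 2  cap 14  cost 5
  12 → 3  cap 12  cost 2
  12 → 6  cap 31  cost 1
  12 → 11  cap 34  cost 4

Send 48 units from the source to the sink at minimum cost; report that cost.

Minimum cost for 48 units: 1257

shortest-cost path #1: 7→5→4 push 1 @ unit cost 8 (adds 8)
shortest-cost path #2: 7→2→5→4 push 6 @ unit cost 14 (adds 84)
shortest-cost path #3: 7→2→11→6→4 push 6 @ unit cost 21 (adds 126)
shortest-cost path #4: 7→2→3→1→4 push 3 @ unit cost 25 (adds 75)
shortest-cost path #5: 7→10→12→6→4 push 20 @ unit cost 29 (adds 580)
shortest-cost path #6: 7→2→3→6→4 push 4 @ unit cost 32 (adds 128)
shortest-cost path #7: 7→2→3→6→5→4 push 8 @ unit cost 32 (adds 256)
total cost = 1257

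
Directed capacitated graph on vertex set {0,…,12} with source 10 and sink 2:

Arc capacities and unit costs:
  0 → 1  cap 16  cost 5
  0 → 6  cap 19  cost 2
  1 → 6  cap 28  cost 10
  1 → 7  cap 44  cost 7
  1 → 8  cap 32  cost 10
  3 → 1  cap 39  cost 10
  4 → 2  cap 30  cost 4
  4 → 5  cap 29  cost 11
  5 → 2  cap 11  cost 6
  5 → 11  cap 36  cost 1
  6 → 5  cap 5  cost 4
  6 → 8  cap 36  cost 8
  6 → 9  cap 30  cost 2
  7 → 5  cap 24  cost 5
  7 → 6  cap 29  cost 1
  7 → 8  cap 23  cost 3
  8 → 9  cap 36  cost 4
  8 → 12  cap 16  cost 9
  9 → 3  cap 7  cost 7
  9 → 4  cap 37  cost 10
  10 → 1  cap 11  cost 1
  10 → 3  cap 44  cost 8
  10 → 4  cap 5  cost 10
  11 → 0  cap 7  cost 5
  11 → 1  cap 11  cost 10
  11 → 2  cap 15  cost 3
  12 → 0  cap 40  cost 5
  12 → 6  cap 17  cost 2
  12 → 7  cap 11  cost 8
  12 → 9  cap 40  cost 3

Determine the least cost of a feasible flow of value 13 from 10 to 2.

shortest-cost path #1: 10→4→2 push 5 @ unit cost 14 (adds 70)
shortest-cost path #2: 10→1→7→5→11→2 push 8 @ unit cost 17 (adds 136)
total cost = 206

Minimum cost for 13 units: 206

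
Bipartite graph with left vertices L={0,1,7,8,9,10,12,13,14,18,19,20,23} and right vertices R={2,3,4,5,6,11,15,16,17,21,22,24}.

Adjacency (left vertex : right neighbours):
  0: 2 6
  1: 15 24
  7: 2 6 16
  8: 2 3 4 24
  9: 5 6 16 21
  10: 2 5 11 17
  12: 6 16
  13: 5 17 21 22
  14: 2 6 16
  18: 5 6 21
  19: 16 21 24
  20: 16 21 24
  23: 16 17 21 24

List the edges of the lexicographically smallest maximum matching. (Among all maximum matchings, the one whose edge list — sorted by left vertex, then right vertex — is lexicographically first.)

Lex-smallest maximum matching: {(0,2), (1,15), (7,6), (8,3), (9,5), (10,11), (12,16), (13,22), (18,21), (19,24), (23,17)}

|M| = 11 (so the lex-smallest maximum matching has 11 edges)
process left vertices in ascending order; for each, take the smallest-labelled available neighbour that still permits 11 edges overall, or leave it unmatched if none does
lex-smallest matching: {0-2, 1-15, 7-6, 8-3, 9-5, 10-11, 12-16, 13-22, 18-21, 19-24, 23-17}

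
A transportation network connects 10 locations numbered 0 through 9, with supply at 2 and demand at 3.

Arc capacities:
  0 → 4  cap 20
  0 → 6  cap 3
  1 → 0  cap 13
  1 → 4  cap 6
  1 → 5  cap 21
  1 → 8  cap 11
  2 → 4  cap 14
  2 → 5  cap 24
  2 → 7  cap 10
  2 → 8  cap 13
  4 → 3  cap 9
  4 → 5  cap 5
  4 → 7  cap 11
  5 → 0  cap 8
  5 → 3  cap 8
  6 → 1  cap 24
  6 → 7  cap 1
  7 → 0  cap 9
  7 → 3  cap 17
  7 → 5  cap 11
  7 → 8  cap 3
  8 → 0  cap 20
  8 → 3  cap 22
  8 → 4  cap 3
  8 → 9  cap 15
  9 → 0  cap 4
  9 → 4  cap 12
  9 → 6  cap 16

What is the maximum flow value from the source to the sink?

augment #1: 2→4→3 bottleneck 9, total now 9
augment #2: 2→5→3 bottleneck 8, total now 17
augment #3: 2→7→3 bottleneck 10, total now 27
augment #4: 2→8→3 bottleneck 13, total now 40
augment #5: 2→4→7→3 bottleneck 5, total now 45
augment #6: 2→5→0→4→7→3 bottleneck 2, total now 47
augment #7: 2→5→0→4→7→8→3 bottleneck 3, total now 50
augment #8: 2→5→0→6→1→8→3 bottleneck 3, total now 53

Maximum flow value: 53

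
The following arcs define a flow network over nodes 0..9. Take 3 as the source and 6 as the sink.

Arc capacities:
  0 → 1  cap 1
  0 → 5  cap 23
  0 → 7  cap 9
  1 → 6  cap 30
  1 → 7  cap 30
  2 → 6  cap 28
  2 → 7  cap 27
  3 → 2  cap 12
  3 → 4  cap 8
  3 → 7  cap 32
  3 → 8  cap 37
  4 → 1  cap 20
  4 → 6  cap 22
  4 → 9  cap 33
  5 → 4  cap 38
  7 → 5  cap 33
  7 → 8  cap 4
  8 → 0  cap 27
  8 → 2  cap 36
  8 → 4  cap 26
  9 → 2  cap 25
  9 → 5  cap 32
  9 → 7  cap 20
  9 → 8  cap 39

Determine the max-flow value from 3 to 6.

Maximum flow value: 71

augment #1: 3→2→6 bottleneck 12, total now 12
augment #2: 3→4→6 bottleneck 8, total now 20
augment #3: 3→8→2→6 bottleneck 16, total now 36
augment #4: 3→8→4→6 bottleneck 14, total now 50
augment #5: 3→8→0→1→6 bottleneck 1, total now 51
augment #6: 3→8→4→1→6 bottleneck 6, total now 57
augment #7: 3→7→5→4→1→6 bottleneck 14, total now 71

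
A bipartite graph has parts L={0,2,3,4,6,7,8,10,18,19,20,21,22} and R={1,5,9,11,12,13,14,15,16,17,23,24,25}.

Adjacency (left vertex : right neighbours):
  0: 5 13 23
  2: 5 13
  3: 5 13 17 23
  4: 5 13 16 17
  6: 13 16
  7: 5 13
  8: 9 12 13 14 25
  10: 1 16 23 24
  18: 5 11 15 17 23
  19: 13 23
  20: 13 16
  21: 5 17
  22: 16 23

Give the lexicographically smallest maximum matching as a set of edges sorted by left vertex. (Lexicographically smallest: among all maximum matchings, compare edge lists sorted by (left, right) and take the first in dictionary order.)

|M| = 8 (so the lex-smallest maximum matching has 8 edges)
process left vertices in ascending order; for each, take the smallest-labelled available neighbour that still permits 8 edges overall, or leave it unmatched if none does
lex-smallest matching: {0-5, 2-13, 3-17, 4-16, 8-9, 10-1, 18-11, 19-23}

Lex-smallest maximum matching: {(0,5), (2,13), (3,17), (4,16), (8,9), (10,1), (18,11), (19,23)}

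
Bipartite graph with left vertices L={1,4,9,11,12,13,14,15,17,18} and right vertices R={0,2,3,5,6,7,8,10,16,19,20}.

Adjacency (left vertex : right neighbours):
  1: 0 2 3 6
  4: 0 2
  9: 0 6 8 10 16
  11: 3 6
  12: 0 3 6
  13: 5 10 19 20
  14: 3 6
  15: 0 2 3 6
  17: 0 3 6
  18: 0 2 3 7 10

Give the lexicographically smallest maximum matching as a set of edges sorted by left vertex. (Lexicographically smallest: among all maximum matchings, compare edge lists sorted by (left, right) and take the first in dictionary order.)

|M| = 7 (so the lex-smallest maximum matching has 7 edges)
process left vertices in ascending order; for each, take the smallest-labelled available neighbour that still permits 7 edges overall, or leave it unmatched if none does
lex-smallest matching: {1-0, 4-2, 9-8, 11-3, 12-6, 13-5, 18-7}

Lex-smallest maximum matching: {(1,0), (4,2), (9,8), (11,3), (12,6), (13,5), (18,7)}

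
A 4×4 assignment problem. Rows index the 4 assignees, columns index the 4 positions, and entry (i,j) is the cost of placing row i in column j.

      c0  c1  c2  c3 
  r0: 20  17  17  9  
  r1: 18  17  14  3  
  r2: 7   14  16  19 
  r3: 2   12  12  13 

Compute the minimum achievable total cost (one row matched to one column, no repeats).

optimal assignment: row0→col2 (cost 17), row1→col3 (cost 3), row2→col1 (cost 14), row3→col0 (cost 2)
total = 17 + 3 + 14 + 2 = 36

Minimum assignment cost: 36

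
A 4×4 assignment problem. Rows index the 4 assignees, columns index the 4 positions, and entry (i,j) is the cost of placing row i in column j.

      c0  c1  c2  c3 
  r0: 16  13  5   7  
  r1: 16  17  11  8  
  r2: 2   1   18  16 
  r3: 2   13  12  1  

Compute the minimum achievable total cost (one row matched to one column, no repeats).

Minimum assignment cost: 16

optimal assignment: row0→col2 (cost 5), row1→col3 (cost 8), row2→col1 (cost 1), row3→col0 (cost 2)
total = 5 + 8 + 1 + 2 = 16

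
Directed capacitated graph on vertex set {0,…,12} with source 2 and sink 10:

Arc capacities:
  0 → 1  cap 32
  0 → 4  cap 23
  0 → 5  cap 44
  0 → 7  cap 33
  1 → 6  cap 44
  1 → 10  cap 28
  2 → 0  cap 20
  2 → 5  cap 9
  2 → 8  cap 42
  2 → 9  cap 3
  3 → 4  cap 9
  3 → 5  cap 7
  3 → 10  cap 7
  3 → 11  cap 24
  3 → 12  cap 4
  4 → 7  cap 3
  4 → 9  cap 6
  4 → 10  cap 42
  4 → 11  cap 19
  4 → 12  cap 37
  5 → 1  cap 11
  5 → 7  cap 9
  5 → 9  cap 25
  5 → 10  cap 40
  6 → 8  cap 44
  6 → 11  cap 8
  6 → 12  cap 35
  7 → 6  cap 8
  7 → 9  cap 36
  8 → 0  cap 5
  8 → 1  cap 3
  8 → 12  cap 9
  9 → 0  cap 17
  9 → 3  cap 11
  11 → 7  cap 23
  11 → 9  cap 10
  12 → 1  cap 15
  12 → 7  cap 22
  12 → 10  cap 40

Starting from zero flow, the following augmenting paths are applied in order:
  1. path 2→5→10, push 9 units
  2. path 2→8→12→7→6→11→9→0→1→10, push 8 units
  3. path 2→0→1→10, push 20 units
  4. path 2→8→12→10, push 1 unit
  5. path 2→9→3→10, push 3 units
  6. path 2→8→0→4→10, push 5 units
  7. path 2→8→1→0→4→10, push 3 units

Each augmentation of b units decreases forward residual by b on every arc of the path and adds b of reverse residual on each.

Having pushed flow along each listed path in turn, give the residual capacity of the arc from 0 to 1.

after path 1 (2→5→10, push 9): res(0,1)=32
after path 2 (2→8→12→7→6→11→9→0→1→10, push 8): res(0,1)=24
after path 3 (2→0→1→10, push 20): res(0,1)=4
after path 4 (2→8→12→10, push 1): res(0,1)=4
after path 5 (2→9→3→10, push 3): res(0,1)=4
after path 6 (2→8→0→4→10, push 5): res(0,1)=4
after path 7 (2→8→1→0→4→10, push 3): res(0,1)=7

Residual capacity of (0,1): 7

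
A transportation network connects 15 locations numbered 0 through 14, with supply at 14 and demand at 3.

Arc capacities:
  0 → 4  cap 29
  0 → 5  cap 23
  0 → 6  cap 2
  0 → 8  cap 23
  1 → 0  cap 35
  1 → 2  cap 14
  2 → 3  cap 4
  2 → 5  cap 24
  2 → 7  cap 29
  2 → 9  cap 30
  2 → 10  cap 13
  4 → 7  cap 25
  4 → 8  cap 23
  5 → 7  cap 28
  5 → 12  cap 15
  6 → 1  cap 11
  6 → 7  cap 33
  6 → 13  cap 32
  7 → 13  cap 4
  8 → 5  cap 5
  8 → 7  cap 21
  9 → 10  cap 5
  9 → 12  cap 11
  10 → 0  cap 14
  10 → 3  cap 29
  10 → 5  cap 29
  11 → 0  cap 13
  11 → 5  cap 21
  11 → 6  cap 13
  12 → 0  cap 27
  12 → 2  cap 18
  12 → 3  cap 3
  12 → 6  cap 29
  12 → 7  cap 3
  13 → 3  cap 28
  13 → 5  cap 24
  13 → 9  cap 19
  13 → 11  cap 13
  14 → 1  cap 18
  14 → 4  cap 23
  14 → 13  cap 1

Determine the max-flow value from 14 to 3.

augment #1: 14→13→3 bottleneck 1, total now 1
augment #2: 14→1→2→3 bottleneck 4, total now 5
augment #3: 14→1→2→10→3 bottleneck 10, total now 15
augment #4: 14→4→7→13→3 bottleneck 4, total now 19
augment #5: 14→1→0→5→12→3 bottleneck 3, total now 22
augment #6: 14→1→0→6→13→3 bottleneck 1, total now 23
augment #7: 14→4→8→5→0→6→13→3 bottleneck 1, total now 24
augment #8: 14→4→8→5→12→2→10→3 bottleneck 3, total now 27
augment #9: 14→4→8→5→12→6→13→3 bottleneck 1, total now 28

Maximum flow value: 28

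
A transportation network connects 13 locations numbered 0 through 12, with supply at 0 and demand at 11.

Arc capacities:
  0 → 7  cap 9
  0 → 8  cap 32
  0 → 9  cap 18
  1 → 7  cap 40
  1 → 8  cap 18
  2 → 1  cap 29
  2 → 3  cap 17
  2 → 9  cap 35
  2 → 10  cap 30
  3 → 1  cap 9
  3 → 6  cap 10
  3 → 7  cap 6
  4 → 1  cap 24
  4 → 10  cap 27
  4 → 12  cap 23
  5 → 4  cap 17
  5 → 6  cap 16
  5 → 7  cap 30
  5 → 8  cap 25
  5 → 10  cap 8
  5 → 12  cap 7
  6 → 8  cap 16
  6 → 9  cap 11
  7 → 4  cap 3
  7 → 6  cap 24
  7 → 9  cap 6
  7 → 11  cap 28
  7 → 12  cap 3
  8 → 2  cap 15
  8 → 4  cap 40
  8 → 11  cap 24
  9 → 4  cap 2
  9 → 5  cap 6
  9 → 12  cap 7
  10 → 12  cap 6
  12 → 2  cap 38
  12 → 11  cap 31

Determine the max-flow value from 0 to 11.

Maximum flow value: 56

augment #1: 0→7→11 bottleneck 9, total now 9
augment #2: 0→8→11 bottleneck 24, total now 33
augment #3: 0→9→12→11 bottleneck 7, total now 40
augment #4: 0→8→4→12→11 bottleneck 8, total now 48
augment #5: 0→9→4→12→11 bottleneck 2, total now 50
augment #6: 0→9→5→7→11 bottleneck 6, total now 56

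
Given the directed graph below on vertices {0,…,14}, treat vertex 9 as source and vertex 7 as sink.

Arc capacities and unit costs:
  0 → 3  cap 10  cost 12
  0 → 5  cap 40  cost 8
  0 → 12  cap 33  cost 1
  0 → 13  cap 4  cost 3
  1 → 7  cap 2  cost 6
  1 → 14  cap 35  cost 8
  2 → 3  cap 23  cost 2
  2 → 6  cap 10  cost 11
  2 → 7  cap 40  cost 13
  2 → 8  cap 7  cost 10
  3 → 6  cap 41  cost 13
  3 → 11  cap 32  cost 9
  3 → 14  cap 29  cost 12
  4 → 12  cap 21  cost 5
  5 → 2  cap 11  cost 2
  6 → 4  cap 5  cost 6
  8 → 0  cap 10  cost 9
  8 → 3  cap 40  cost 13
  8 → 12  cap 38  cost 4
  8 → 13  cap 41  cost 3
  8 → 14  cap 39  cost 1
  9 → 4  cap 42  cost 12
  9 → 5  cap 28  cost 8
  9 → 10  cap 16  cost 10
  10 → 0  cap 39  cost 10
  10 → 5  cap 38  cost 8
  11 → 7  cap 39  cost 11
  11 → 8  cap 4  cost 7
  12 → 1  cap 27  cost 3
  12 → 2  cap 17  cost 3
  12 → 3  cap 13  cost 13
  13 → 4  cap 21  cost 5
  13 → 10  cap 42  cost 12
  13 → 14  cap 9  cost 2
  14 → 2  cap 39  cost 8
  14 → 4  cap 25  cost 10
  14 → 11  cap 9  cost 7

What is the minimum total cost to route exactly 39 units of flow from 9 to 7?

shortest-cost path #1: 9→5→2→7 push 11 @ unit cost 23 (adds 253)
shortest-cost path #2: 9→4→12→1→7 push 2 @ unit cost 26 (adds 52)
shortest-cost path #3: 9→4→12→2→7 push 17 @ unit cost 33 (adds 561)
shortest-cost path #4: 9→10→0→13→14→11→7 push 4 @ unit cost 43 (adds 172)
shortest-cost path #5: 9→4→12→1→14→11→7 push 2 @ unit cost 46 (adds 92)
shortest-cost path #6: 9→10→0→12→1→14→11→7 push 3 @ unit cost 50 (adds 150)
total cost = 1280

Minimum cost for 39 units: 1280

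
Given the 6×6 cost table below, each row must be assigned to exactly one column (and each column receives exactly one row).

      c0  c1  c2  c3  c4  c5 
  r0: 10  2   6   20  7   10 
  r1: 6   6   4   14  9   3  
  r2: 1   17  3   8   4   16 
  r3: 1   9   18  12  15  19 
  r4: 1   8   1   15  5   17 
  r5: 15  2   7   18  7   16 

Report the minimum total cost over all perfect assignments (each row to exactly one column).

Minimum assignment cost: 22

one of 2 optimal assignments: row0→col1 (cost 2), row1→col5 (cost 3), row2→col3 (cost 8), row3→col0 (cost 1), row4→col2 (cost 1), row5→col4 (cost 7)
total = 2 + 3 + 8 + 1 + 1 + 7 = 22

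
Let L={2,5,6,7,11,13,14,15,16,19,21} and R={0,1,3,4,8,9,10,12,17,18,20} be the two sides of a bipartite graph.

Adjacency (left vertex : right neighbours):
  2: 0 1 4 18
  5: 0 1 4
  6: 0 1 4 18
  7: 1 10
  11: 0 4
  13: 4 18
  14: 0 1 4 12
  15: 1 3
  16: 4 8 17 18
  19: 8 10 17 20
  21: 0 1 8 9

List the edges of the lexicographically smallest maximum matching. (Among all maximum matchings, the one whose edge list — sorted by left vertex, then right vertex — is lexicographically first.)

Lex-smallest maximum matching: {(2,0), (5,1), (6,4), (7,10), (13,18), (14,12), (15,3), (16,8), (19,17), (21,9)}

|M| = 10 (so the lex-smallest maximum matching has 10 edges)
process left vertices in ascending order; for each, take the smallest-labelled available neighbour that still permits 10 edges overall, or leave it unmatched if none does
lex-smallest matching: {2-0, 5-1, 6-4, 7-10, 13-18, 14-12, 15-3, 16-8, 19-17, 21-9}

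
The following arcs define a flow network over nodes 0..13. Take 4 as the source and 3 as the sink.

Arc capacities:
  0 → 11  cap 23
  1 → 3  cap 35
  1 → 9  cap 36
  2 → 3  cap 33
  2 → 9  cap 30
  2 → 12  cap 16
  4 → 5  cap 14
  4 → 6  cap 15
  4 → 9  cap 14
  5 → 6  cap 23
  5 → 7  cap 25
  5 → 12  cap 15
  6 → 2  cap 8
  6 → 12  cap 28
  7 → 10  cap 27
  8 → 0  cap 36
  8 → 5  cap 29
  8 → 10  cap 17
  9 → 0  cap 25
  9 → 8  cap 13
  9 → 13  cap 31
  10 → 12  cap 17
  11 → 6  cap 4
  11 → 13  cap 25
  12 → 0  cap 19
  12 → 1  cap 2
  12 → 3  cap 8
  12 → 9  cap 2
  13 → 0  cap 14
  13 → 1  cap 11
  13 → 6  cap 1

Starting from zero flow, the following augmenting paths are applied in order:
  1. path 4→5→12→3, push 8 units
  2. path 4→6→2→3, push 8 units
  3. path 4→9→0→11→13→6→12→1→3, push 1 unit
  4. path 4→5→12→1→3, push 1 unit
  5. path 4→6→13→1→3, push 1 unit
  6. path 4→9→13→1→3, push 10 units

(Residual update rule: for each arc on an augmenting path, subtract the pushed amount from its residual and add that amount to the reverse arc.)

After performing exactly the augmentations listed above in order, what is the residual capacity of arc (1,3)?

Residual capacity of (1,3): 22

after path 1 (4→5→12→3, push 8): res(1,3)=35
after path 2 (4→6→2→3, push 8): res(1,3)=35
after path 3 (4→9→0→11→13→6→12→1→3, push 1): res(1,3)=34
after path 4 (4→5→12→1→3, push 1): res(1,3)=33
after path 5 (4→6→13→1→3, push 1): res(1,3)=32
after path 6 (4→9→13→1→3, push 10): res(1,3)=22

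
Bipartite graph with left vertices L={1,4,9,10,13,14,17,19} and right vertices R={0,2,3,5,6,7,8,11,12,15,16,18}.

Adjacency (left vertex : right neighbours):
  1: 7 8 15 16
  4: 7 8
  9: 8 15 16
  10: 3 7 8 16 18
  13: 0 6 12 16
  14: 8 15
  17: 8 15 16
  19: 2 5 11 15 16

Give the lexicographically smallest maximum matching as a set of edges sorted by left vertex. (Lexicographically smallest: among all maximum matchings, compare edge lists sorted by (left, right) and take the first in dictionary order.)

|M| = 7 (so the lex-smallest maximum matching has 7 edges)
process left vertices in ascending order; for each, take the smallest-labelled available neighbour that still permits 7 edges overall, or leave it unmatched if none does
lex-smallest matching: {1-7, 4-8, 9-15, 10-3, 13-0, 17-16, 19-2}

Lex-smallest maximum matching: {(1,7), (4,8), (9,15), (10,3), (13,0), (17,16), (19,2)}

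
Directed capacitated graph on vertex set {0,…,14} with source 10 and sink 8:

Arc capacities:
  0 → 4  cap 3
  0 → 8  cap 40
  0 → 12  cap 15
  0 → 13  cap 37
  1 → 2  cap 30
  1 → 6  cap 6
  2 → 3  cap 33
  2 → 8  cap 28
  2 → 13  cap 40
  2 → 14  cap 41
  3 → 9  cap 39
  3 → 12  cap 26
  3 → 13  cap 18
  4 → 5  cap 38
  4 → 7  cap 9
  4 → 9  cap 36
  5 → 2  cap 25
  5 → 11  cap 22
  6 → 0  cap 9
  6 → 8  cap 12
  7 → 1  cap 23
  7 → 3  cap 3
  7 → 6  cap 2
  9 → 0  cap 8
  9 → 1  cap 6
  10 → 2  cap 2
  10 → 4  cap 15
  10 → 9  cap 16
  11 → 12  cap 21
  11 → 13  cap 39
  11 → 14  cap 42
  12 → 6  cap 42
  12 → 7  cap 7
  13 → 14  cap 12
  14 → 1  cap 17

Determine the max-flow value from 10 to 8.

augment #1: 10→2→8 bottleneck 2, total now 2
augment #2: 10→9→0→8 bottleneck 8, total now 10
augment #3: 10→4→5→2→8 bottleneck 15, total now 25
augment #4: 10→9→1→2→8 bottleneck 6, total now 31

Maximum flow value: 31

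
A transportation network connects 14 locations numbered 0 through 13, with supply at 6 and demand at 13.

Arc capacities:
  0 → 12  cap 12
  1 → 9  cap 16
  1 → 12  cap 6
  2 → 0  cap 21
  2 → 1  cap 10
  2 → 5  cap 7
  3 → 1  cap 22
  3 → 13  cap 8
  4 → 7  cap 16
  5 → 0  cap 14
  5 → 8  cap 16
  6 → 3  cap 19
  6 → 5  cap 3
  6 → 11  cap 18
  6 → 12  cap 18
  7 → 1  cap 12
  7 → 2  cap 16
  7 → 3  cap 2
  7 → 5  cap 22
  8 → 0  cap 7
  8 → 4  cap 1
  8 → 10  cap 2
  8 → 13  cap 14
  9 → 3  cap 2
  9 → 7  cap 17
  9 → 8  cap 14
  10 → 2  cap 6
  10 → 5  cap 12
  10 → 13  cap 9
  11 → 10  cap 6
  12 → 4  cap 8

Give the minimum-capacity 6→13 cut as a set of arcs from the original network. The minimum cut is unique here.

augment #1: 6→3→13 push 8
augment #2: 6→5→8→13 push 3
augment #3: 6→11→10→13 push 6
augment #4: 6→3→1→9→8→13 push 11
augment #5: 6→12→4→7→5→8→10→13 push 2
max flow = 30; residual-reachable set from 6 gives S-side
cut edges (S→T): {(3,13), (8,10), (8,13), (11,10)} total cap 30

Min-cut arcs: {(3,13), (8,10), (8,13), (11,10)} (total capacity 30)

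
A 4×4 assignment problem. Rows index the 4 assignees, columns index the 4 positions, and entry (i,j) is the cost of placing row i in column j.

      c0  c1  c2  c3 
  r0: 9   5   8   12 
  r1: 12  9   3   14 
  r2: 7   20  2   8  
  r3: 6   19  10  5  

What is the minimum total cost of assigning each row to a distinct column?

Minimum assignment cost: 20

optimal assignment: row0→col1 (cost 5), row1→col2 (cost 3), row2→col0 (cost 7), row3→col3 (cost 5)
total = 5 + 3 + 7 + 5 = 20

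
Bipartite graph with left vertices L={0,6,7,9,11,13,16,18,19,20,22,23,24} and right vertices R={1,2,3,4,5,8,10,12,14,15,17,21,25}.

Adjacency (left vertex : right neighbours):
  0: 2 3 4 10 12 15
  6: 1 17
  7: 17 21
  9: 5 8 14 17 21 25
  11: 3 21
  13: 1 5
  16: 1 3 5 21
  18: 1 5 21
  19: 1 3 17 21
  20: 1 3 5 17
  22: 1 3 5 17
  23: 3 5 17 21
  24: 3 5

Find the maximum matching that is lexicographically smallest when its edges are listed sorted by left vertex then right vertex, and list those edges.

|M| = 7 (so the lex-smallest maximum matching has 7 edges)
process left vertices in ascending order; for each, take the smallest-labelled available neighbour that still permits 7 edges overall, or leave it unmatched if none does
lex-smallest matching: {0-2, 6-1, 7-17, 9-8, 11-3, 13-5, 16-21}

Lex-smallest maximum matching: {(0,2), (6,1), (7,17), (9,8), (11,3), (13,5), (16,21)}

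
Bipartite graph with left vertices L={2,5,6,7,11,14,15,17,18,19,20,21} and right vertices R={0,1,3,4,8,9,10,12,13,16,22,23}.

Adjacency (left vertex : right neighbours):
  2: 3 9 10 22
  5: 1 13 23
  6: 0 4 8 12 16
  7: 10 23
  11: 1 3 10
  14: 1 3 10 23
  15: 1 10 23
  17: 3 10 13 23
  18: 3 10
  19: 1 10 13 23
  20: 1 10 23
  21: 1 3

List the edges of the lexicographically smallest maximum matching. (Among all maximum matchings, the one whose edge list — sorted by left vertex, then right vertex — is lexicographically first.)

|M| = 7 (so the lex-smallest maximum matching has 7 edges)
process left vertices in ascending order; for each, take the smallest-labelled available neighbour that still permits 7 edges overall, or leave it unmatched if none does
lex-smallest matching: {2-9, 5-1, 6-0, 7-10, 11-3, 14-23, 17-13}

Lex-smallest maximum matching: {(2,9), (5,1), (6,0), (7,10), (11,3), (14,23), (17,13)}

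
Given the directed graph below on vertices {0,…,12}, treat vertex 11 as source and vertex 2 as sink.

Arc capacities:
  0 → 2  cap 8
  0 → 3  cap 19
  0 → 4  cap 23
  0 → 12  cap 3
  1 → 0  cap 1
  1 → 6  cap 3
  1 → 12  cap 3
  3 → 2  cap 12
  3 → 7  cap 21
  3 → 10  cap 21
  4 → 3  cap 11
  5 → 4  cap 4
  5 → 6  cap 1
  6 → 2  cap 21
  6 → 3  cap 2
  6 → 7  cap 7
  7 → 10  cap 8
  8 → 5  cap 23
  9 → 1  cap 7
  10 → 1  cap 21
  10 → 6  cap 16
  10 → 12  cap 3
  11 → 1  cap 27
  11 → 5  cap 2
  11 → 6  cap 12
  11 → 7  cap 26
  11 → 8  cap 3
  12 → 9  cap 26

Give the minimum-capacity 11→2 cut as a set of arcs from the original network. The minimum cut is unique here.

Min-cut arcs: {(1,0), (5,4), (6,2), (6,3)} (total capacity 28)

augment #1: 11→6→2 push 12
augment #2: 11→1→0→2 push 1
augment #3: 11→1→6→2 push 3
augment #4: 11→5→6→2 push 1
augment #5: 11→5→4→3→2 push 1
augment #6: 11→7→10→6→2 push 5
augment #7: 11→7→10→6→3→2 push 2
augment #8: 11→8→5→4→3→2 push 3
max flow = 28; residual-reachable set from 11 gives S-side
cut edges (S→T): {(1,0), (5,4), (6,2), (6,3)} total cap 28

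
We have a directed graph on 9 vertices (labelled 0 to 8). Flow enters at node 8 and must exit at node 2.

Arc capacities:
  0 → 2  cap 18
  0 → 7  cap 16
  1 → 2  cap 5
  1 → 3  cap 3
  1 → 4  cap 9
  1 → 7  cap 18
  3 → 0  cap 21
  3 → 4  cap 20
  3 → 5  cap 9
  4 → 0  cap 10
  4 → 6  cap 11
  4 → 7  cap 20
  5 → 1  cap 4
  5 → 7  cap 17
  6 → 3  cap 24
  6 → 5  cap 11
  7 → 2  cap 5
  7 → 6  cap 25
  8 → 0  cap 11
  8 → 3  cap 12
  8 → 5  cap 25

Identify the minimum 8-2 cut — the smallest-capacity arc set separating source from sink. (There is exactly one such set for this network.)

Min-cut arcs: {(0,2), (5,1), (7,2)} (total capacity 27)

augment #1: 8→0→2 push 11
augment #2: 8→3→0→2 push 7
augment #3: 8→5→1→2 push 4
augment #4: 8→5→7→2 push 5
max flow = 27; residual-reachable set from 8 gives S-side
cut edges (S→T): {(0,2), (5,1), (7,2)} total cap 27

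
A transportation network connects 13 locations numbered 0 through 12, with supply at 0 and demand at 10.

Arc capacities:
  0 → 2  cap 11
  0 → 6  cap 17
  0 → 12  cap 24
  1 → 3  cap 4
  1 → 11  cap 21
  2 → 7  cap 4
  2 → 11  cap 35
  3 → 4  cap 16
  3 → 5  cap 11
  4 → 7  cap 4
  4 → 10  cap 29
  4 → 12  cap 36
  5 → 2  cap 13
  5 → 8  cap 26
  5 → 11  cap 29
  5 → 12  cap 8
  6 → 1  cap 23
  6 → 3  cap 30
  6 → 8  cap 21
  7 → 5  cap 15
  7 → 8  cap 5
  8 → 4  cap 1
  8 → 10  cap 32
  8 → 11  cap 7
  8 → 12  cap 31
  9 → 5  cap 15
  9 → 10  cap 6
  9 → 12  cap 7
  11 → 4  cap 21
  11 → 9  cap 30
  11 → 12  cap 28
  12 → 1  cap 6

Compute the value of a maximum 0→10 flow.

Maximum flow value: 34

augment #1: 0→6→8→10 bottleneck 17, total now 17
augment #2: 0→2→7→8→10 bottleneck 4, total now 21
augment #3: 0→2→11→4→10 bottleneck 7, total now 28
augment #4: 0→12→1→3→4→10 bottleneck 4, total now 32
augment #5: 0→12→1→11→4→10 bottleneck 2, total now 34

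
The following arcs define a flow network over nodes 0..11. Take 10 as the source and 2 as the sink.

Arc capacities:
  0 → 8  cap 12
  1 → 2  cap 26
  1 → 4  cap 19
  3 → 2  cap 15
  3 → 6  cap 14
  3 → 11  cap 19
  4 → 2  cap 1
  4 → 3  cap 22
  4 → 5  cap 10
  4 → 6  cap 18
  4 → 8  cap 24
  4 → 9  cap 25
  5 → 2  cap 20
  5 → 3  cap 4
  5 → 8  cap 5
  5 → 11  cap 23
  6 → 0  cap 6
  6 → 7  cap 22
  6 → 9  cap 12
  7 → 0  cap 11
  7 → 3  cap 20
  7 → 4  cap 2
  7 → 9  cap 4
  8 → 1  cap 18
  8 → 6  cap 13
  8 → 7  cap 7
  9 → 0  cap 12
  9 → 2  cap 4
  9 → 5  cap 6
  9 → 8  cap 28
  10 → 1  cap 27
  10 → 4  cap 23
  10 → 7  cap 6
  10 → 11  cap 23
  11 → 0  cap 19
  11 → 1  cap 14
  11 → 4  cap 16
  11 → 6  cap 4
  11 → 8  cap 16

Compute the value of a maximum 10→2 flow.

Maximum flow value: 62

augment #1: 10→1→2 bottleneck 26, total now 26
augment #2: 10→4→2 bottleneck 1, total now 27
augment #3: 10→4→3→2 bottleneck 15, total now 42
augment #4: 10→4→5→2 bottleneck 7, total now 49
augment #5: 10→7→9→2 bottleneck 4, total now 53
augment #6: 10→1→4→5→2 bottleneck 1, total now 54
augment #7: 10→7→4→5→2 bottleneck 2, total now 56
augment #8: 10→11→4→9→5→2 bottleneck 6, total now 62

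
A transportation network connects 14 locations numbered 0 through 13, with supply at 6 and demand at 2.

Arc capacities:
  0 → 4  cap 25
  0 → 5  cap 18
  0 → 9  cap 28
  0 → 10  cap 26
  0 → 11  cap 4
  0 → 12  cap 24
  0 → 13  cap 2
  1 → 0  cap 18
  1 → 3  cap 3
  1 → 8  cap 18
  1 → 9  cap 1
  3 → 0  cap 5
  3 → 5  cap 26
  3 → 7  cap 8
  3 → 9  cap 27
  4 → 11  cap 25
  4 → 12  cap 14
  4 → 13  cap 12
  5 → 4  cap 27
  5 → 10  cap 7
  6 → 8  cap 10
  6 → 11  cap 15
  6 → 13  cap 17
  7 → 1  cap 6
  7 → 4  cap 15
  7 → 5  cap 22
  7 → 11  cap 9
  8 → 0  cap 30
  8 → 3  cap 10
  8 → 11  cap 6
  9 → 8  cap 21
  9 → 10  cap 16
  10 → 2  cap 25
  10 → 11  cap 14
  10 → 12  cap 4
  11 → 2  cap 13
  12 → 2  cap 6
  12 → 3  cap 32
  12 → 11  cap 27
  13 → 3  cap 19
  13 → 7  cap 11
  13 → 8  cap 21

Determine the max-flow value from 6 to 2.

augment #1: 6→11→2 bottleneck 13, total now 13
augment #2: 6→8→0→10→2 bottleneck 10, total now 23
augment #3: 6→13→3→0→10→2 bottleneck 5, total now 28
augment #4: 6→13→3→5→10→2 bottleneck 7, total now 35
augment #5: 6→13→3→9→10→2 bottleneck 3, total now 38
augment #6: 6→13→7→4→12→2 bottleneck 2, total now 40

Maximum flow value: 40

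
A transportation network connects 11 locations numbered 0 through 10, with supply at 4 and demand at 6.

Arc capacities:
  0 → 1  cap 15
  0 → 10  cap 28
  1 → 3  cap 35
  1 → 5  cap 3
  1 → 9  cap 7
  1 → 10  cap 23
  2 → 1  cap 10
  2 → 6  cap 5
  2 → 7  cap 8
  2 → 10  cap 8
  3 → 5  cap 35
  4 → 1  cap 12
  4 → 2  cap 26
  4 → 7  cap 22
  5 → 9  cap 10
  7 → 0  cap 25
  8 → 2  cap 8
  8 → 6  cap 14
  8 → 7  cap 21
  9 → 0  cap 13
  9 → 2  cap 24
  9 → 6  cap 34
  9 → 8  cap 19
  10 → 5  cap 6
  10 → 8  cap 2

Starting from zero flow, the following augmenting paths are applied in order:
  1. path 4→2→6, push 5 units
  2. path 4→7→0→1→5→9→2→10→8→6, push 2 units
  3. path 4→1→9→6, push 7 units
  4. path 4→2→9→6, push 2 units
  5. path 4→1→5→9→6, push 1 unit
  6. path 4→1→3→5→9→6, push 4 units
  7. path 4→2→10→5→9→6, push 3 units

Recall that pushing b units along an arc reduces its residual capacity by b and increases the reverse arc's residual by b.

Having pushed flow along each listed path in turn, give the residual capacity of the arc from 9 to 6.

Residual capacity of (9,6): 17

after path 1 (4→2→6, push 5): res(9,6)=34
after path 2 (4→7→0→1→5→9→2→10→8→6, push 2): res(9,6)=34
after path 3 (4→1→9→6, push 7): res(9,6)=27
after path 4 (4→2→9→6, push 2): res(9,6)=25
after path 5 (4→1→5→9→6, push 1): res(9,6)=24
after path 6 (4→1→3→5→9→6, push 4): res(9,6)=20
after path 7 (4→2→10→5→9→6, push 3): res(9,6)=17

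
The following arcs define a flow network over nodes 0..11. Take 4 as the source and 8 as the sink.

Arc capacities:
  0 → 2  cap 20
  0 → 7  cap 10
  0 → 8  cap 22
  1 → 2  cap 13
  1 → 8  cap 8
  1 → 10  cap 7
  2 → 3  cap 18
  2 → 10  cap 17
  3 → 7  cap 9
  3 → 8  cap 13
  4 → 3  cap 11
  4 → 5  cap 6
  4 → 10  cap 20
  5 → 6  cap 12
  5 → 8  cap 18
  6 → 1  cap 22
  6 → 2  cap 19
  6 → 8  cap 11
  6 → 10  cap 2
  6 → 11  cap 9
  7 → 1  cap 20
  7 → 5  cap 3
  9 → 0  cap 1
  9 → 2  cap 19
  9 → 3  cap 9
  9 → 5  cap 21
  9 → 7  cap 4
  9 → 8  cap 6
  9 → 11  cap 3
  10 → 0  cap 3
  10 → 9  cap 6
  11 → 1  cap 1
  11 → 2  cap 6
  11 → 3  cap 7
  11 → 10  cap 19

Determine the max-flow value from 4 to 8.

Maximum flow value: 26

augment #1: 4→3→8 bottleneck 11, total now 11
augment #2: 4→5→8 bottleneck 6, total now 17
augment #3: 4→10→0→8 bottleneck 3, total now 20
augment #4: 4→10→9→8 bottleneck 6, total now 26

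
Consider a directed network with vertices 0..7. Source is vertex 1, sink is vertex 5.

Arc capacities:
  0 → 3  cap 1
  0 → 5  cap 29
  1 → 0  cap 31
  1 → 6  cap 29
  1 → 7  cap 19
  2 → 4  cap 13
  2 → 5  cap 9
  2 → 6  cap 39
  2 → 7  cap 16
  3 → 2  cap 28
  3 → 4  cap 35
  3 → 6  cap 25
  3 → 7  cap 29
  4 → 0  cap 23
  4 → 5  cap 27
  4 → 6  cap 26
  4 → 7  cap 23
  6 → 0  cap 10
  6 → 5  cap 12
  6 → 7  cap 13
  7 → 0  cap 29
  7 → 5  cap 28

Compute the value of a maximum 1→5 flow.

augment #1: 1→0→5 bottleneck 29, total now 29
augment #2: 1→6→5 bottleneck 12, total now 41
augment #3: 1→7→5 bottleneck 19, total now 60
augment #4: 1→6→7→5 bottleneck 9, total now 69
augment #5: 1→0→3→2→5 bottleneck 1, total now 70

Maximum flow value: 70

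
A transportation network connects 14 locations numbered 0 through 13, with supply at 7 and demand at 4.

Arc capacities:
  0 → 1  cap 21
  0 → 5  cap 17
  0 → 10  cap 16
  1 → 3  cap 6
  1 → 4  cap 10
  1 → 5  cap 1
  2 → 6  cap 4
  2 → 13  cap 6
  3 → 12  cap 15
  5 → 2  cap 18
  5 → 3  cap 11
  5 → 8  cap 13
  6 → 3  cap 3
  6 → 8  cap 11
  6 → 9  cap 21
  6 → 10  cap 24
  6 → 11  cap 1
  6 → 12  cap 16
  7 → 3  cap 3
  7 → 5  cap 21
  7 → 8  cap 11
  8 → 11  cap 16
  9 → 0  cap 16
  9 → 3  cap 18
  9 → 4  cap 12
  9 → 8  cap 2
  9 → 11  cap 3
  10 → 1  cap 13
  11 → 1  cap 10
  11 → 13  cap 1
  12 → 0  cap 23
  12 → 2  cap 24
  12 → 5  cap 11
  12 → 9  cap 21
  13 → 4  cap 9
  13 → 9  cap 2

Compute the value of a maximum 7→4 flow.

augment #1: 7→3→12→9→4 bottleneck 3, total now 3
augment #2: 7→5→2→13→4 bottleneck 6, total now 9
augment #3: 7→8→11→1→4 bottleneck 10, total now 19
augment #4: 7→8→11→13→4 bottleneck 1, total now 20
augment #5: 7→5→2→6→9→4 bottleneck 4, total now 24
augment #6: 7→5→3→12→9→4 bottleneck 5, total now 29

Maximum flow value: 29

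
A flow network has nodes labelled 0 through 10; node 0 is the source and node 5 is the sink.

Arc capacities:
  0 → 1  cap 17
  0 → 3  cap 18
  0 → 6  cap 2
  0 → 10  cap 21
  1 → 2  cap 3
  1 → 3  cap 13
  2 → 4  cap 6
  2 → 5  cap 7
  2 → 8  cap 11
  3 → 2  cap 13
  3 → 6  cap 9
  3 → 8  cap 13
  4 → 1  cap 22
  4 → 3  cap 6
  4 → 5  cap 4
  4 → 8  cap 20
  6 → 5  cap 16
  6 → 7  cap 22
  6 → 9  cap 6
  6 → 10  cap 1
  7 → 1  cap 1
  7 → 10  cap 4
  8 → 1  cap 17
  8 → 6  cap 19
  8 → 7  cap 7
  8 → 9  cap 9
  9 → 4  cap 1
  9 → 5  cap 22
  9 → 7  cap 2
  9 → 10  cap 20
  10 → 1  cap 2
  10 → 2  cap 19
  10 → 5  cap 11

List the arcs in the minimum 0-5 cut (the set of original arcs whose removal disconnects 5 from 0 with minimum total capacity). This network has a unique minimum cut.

augment #1: 0→6→5 push 2
augment #2: 0→10→5 push 11
augment #3: 0→1→2→5 push 3
augment #4: 0→3→2→5 push 4
augment #5: 0→3→6→5 push 9
augment #6: 0→3→2→4→5 push 4
augment #7: 0→3→8→6→5 push 1
augment #8: 0→1→3→8→6→5 push 4
augment #9: 0→1→3→8→9→5 push 8
augment #10: 0→10→2→8→9→5 push 1
augment #11: 0→10→2→8→6→9→5 push 6
max flow = 53; residual-reachable set from 0 gives S-side
cut edges (S→T): {(2,5), (4,5), (6,5), (6,9), (8,9), (10,5)} total cap 53

Min-cut arcs: {(2,5), (4,5), (6,5), (6,9), (8,9), (10,5)} (total capacity 53)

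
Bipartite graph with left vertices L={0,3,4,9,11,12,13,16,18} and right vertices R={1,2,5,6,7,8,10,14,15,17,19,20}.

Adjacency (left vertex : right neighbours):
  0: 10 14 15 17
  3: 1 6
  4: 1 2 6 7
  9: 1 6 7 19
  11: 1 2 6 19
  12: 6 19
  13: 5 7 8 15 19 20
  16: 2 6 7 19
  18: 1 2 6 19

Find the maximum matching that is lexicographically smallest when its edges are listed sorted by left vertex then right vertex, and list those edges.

|M| = 7 (so the lex-smallest maximum matching has 7 edges)
process left vertices in ascending order; for each, take the smallest-labelled available neighbour that still permits 7 edges overall, or leave it unmatched if none does
lex-smallest matching: {0-10, 3-1, 4-2, 9-6, 11-19, 13-5, 16-7}

Lex-smallest maximum matching: {(0,10), (3,1), (4,2), (9,6), (11,19), (13,5), (16,7)}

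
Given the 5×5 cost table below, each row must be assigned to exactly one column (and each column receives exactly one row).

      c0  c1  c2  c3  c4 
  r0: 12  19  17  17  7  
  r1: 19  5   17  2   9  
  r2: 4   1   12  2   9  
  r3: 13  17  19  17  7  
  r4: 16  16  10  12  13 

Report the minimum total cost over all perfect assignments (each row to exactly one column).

optimal assignment: row0→col0 (cost 12), row1→col3 (cost 2), row2→col1 (cost 1), row3→col4 (cost 7), row4→col2 (cost 10)
total = 12 + 2 + 1 + 7 + 10 = 32

Minimum assignment cost: 32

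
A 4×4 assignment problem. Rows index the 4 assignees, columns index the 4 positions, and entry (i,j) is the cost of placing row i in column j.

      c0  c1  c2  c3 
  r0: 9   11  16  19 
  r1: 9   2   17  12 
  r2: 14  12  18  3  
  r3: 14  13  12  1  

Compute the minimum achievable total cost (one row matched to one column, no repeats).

Minimum assignment cost: 26

optimal assignment: row0→col0 (cost 9), row1→col1 (cost 2), row2→col3 (cost 3), row3→col2 (cost 12)
total = 9 + 2 + 3 + 12 = 26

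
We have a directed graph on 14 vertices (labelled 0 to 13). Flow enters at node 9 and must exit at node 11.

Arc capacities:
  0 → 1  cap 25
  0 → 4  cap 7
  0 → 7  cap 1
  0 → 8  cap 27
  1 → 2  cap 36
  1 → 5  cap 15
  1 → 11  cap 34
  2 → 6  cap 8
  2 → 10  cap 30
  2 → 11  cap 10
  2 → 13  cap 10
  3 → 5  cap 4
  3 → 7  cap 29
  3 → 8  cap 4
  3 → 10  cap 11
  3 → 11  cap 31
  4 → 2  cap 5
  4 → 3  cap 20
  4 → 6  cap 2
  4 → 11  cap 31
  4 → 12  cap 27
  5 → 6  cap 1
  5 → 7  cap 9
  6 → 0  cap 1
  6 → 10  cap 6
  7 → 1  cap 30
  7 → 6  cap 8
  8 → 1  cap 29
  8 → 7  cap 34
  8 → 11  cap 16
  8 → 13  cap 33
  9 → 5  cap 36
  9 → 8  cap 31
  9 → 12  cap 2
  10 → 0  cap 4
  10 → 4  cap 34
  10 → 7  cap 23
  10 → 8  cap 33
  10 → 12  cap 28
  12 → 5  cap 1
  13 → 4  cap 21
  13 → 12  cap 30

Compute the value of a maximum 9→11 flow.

Maximum flow value: 41

augment #1: 9→8→11 bottleneck 16, total now 16
augment #2: 9→8→1→11 bottleneck 15, total now 31
augment #3: 9→5→7→1→11 bottleneck 9, total now 40
augment #4: 9→5→6→0→1→11 bottleneck 1, total now 41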